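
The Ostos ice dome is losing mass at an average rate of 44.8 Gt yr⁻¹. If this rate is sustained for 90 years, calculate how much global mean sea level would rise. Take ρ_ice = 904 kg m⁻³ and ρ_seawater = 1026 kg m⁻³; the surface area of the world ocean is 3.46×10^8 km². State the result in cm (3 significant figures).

Total mass lost = 44.8 Gt/yr × 90 yr = 4032 Gt = 4.032×10^15 kg.
ρ_w = 1026 kg m⁻³, so water volume = 4.032×10^15 / 1026 = 3.930×10^12 m³.
Δh = 3.930×10^12 / 3.46×10^14 = 0.0114 m = 1.14 cm.

≈ 1.14 cm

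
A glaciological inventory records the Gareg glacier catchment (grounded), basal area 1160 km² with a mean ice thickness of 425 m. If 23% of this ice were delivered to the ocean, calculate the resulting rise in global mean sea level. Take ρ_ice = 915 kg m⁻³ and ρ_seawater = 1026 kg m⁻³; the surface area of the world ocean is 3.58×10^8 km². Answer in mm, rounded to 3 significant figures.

≈ 0.282 mm

Gareg: ice volume = 1160 km² × 425 m = 493.0 km³; 0.23 × 493.0 × (915/1026) = 101.1 km³ of water.
Spread over 3.58×10^14 m² of ocean, Δh = 1.011×10^11 / 3.58×10^14 = 2.82×10^-4 m = 0.282 mm.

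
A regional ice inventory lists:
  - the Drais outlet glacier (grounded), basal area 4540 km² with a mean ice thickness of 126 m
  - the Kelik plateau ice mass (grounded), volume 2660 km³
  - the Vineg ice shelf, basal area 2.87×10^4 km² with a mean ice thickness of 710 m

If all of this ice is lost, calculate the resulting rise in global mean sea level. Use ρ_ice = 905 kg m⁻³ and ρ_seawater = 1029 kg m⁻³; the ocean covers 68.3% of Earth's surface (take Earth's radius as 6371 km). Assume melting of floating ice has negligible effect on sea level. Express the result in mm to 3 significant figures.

Drais: ice volume = 4540 km² × 126 m = 572.0 km³; 572.0 × (905/1029) = 503.1 km³ of water.
Kelik: 2660 km³ × (905/1029) = 2339 km³ of water.
The Vineg ice shelf is floating and already displaces its own weight of water, so its melt adds essentially nothing to sea level.
Total added water ≈ 2.843×10^12 m³ over 3.48×10^14 m² → Δh = 8.16×10^-3 m = 8.16 mm.

≈ 8.16 mm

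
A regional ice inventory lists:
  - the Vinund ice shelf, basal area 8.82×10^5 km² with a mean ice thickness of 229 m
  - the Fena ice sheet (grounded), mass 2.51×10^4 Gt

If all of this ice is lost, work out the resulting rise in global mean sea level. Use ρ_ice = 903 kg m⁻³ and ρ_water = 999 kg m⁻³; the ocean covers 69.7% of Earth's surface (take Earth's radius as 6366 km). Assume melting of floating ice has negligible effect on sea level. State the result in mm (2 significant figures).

The Vinund ice shelf is floating and already displaces its own weight of water, so its melt adds essentially nothing to sea level.
Fena: 2.51×10^4 Gt = 2.510×10^16 kg; dividing by ρ_w = 999 kg m⁻³ gives 2.513×10^13 m³ of water.
Total added water ≈ 2.513×10^13 m³ over 3.55×10^14 m² → Δh = 0.0708 m = 71 mm.

≈ 71 mm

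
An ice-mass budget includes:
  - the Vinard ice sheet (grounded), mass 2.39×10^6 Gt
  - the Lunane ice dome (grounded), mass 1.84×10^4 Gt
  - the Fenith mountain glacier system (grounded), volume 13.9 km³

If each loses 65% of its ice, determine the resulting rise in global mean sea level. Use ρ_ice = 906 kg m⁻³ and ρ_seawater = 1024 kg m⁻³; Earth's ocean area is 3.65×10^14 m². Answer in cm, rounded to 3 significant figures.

≈ 419 cm

Vinard: 0.65 × 2.39×10^6 Gt = 1.554×10^18 kg; dividing by ρ_w = 1024 kg m⁻³ gives 1.517×10^15 m³ of water.
Lunane: 0.65 × 1.84×10^4 Gt = 1.196×10^16 kg; dividing by ρ_w = 1024 kg m⁻³ gives 1.168×10^13 m³ of water.
Fenith: 0.65 × 13.9 km³ × (906/1024) = 7.994 km³ of water.
Total added water ≈ 1.529×10^15 m³ over 3.65×10^14 m² → Δh = 4.19 m = 419 cm.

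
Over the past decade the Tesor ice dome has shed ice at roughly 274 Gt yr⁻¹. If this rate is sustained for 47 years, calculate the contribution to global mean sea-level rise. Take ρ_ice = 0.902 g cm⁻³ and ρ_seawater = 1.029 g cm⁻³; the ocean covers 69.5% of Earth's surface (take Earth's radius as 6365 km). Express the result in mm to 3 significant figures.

≈ 35.4 mm

Total mass lost = 274 Gt/yr × 47 yr = 1.288×10^4 Gt = 1.288×10^16 kg.
ρ_w = 1.029 g cm⁻³ = 1029 kg m⁻³, so water volume = 1.288×10^16 / 1029 = 1.252×10^13 m³.
Δh = 1.252×10^13 / 3.54×10^14 = 0.0354 m = 35.4 mm.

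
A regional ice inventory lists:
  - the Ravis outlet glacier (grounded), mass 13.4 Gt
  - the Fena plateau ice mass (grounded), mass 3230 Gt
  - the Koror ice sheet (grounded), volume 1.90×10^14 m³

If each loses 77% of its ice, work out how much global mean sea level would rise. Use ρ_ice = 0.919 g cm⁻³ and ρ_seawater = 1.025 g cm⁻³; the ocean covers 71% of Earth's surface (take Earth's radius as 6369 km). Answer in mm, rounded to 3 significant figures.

Ravis: 0.77 × 13.4 Gt = 1.032×10^13 kg; dividing by ρ_w = 1.025 g cm⁻³ = 1025 kg m⁻³ gives 1.007×10^10 m³ of water.
Fena: 0.77 × 3230 Gt = 2.487×10^15 kg; dividing by ρ_w = 1025 kg m⁻³ gives 2.426×10^12 m³ of water.
Koror: 0.77 × 1.90×10^14 m³ × (919/1025) = 1.312×10^14 m³ of water.
Total added water ≈ 1.336×10^14 m³ over 3.62×10^14 m² → Δh = 0.369 m = 369 mm.

≈ 369 mm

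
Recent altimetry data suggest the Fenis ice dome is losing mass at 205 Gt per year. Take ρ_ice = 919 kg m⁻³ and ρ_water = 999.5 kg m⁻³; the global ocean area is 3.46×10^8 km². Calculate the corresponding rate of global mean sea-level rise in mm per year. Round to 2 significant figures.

ρ_w = 999.5 kg m⁻³. Annual water volume added = 205 Gt / ρ_w = 2.050×10^14 kg / 999.5 kg m⁻³ = 2.051×10^11 m³.
Δh per year = 2.051×10^11 / 3.46×10^14 = 5.93×10^-4 m = 0.59 mm.

≈ 0.59 mm/yr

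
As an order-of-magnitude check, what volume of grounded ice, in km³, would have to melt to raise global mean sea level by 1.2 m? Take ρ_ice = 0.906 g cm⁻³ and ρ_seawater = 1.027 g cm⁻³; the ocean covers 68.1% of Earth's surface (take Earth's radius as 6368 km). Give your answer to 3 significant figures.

Required water volume = Δh × A = 1.2 m × 3.47×10^14 m² = 4.164×10^14 m³ = 4.164×10^5 km³.
Ice volume = water volume × ρ_w/ρ_ice = 4.164×10^5 × 1027/906 = 4.72×10^5 km³.

≈ 4.72×10^5 km³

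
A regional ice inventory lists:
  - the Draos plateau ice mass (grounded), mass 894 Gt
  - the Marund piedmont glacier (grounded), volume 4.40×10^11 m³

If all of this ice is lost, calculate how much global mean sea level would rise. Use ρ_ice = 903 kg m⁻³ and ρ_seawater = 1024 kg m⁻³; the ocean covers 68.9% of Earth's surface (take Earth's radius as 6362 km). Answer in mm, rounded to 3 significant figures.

Draos: 894 Gt = 8.940×10^14 kg; dividing by ρ_w = 1024 kg m⁻³ gives 8.730×10^11 m³ of water.
Marund: 4.40×10^11 m³ × (903/1024) = 3.880×10^11 m³ of water.
Total added water ≈ 1.261×10^12 m³ over 3.50×10^14 m² → Δh = 3.60×10^-3 m = 3.60 mm.

≈ 3.60 mm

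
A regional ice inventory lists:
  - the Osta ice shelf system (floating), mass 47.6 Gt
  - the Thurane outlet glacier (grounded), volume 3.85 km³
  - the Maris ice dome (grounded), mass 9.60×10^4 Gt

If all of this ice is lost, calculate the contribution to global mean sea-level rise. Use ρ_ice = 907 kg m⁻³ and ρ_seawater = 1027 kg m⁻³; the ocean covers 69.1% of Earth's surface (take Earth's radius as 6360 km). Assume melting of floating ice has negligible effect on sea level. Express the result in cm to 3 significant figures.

≈ 26.6 cm

The Osta ice shelf system is floating and already displaces its own weight of water, so its melt adds essentially nothing to sea level.
Thurane: 3.85 km³ × (907/1027) = 3.400 km³ of water.
Maris: 9.60×10^4 Gt = 9.600×10^16 kg; dividing by ρ_w = 1027 kg m⁻³ gives 9.348×10^13 m³ of water.
Total added water ≈ 9.348×10^13 m³ over 3.51×10^14 m² → Δh = 0.266 m = 26.6 cm.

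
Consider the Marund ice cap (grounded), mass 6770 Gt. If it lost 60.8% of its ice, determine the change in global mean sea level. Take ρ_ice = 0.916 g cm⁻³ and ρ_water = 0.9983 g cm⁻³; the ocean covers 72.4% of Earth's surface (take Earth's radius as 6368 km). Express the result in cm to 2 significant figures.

≈ 1.1 cm

Marund: 0.608 × 6770 Gt = 4.116×10^15 kg; dividing by ρ_w = 0.9983 g cm⁻³ = 998.3 kg m⁻³ gives 4.123×10^12 m³ of water.
Spread over 3.69×10^14 m² of ocean, Δh = 4.123×10^12 / 3.69×10^14 = 0.0112 m = 1.1 cm.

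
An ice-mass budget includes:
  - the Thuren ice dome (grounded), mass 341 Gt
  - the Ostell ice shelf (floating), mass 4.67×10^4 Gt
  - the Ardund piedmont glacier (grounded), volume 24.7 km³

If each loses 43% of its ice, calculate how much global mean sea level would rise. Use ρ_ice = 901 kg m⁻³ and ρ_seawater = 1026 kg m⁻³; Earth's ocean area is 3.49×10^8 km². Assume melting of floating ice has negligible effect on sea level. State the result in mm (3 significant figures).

≈ 0.436 mm

Thuren: 0.43 × 341 Gt = 1.466×10^14 kg; dividing by ρ_w = 1026 kg m⁻³ gives 1.429×10^11 m³ of water.
The Ostell ice shelf is floating and already displaces its own weight of water, so its melt adds essentially nothing to sea level.
Ardund: 0.43 × 24.7 km³ × (901/1026) = 9.327 km³ of water.
Total added water ≈ 1.522×10^11 m³ over 3.49×10^14 m² → Δh = 4.36×10^-4 m = 0.436 mm.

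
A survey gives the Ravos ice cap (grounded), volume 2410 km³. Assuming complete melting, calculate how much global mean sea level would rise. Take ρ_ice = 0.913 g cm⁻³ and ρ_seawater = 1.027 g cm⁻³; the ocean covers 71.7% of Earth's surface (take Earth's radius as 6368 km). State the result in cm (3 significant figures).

Ravos: 2410 km³ × (913/1027) = 2142 km³ of water.
Spread over 3.65×10^14 m² of ocean, Δh = 2.142×10^12 / 3.65×10^14 = 5.86×10^-3 m = 0.586 cm.

≈ 0.586 cm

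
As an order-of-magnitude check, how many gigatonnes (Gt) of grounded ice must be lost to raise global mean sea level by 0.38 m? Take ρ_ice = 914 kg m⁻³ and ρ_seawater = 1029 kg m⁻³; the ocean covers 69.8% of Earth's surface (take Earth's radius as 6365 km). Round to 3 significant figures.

≈ 1.39×10^5 Gt

Required water volume = Δh × A = 0.38 m × 3.55×10^14 m² = 1.350×10^14 m³.
ρ_w = 1029 kg m⁻³, so the mass of water = 1.350×10^14 m³ × 1029 kg m⁻³ = 1.390×10^17 kg = 1.39×10^5 Gt (and the same mass of ice, by conservation).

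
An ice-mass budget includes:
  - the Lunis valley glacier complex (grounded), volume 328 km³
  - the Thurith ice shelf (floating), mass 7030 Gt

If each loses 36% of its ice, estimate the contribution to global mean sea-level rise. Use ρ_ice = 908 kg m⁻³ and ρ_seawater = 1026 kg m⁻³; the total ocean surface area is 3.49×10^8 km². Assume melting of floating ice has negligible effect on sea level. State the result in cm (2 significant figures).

≈ 0.030 cm

Lunis: 0.36 × 328 km³ × (908/1026) = 104.5 km³ of water.
The Thurith ice shelf is floating and already displaces its own weight of water, so its melt adds essentially nothing to sea level.
Total added water ≈ 1.045×10^11 m³ over 3.49×10^14 m² → Δh = 2.99×10^-4 m = 0.030 cm.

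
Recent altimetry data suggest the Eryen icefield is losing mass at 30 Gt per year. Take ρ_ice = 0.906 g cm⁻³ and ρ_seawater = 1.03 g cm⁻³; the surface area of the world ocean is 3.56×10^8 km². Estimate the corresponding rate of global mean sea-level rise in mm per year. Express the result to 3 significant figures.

ρ_w = 1.03 g cm⁻³ = 1030 kg m⁻³. Annual water volume added = 30 Gt / ρ_w = 3.000×10^13 kg / 1030 kg m⁻³ = 2.913×10^10 m³.
Δh per year = 2.913×10^10 / 3.56×10^14 = 8.18×10^-5 m = 0.0818 mm.

≈ 0.0818 mm/yr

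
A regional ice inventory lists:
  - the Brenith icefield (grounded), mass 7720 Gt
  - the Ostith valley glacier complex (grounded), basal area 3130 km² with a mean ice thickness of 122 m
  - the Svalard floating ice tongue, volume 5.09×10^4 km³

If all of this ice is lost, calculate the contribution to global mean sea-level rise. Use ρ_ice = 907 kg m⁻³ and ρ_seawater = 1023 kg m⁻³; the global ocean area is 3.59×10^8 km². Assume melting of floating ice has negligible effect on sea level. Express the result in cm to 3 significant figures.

Brenith: 7720 Gt = 7.720×10^15 kg; dividing by ρ_w = 1023 kg m⁻³ gives 7.546×10^12 m³ of water.
Ostith: ice volume = 3130 km² × 122 m = 381.9 km³; 381.9 × (907/1023) = 338.6 km³ of water.
The Svalard floating ice tongue is floating and already displaces its own weight of water, so its melt adds essentially nothing to sea level.
Total added water ≈ 7.885×10^12 m³ over 3.59×10^14 m² → Δh = 0.0220 m = 2.20 cm.

≈ 2.20 cm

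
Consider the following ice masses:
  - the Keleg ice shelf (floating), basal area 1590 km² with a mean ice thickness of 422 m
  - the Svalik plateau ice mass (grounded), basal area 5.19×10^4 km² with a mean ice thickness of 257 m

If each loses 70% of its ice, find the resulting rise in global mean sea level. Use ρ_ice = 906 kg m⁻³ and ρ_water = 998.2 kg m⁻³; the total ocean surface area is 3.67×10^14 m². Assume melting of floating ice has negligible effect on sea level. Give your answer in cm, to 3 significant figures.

≈ 2.31 cm

The Keleg ice shelf is floating and already displaces its own weight of water, so its melt adds essentially nothing to sea level.
Svalik: ice volume = 5.19×10^4 km² × 257 m = 1.334×10^4 km³; 0.7 × 1.334×10^4 × (906/998.2) = 8474 km³ of water.
Total added water ≈ 8.474×10^12 m³ over 3.67×10^14 m² → Δh = 0.0231 m = 2.31 cm.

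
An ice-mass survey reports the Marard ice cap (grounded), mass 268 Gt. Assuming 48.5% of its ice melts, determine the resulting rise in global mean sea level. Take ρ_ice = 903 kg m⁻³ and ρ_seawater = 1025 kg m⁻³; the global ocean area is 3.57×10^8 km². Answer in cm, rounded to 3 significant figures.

Marard: 0.485 × 268 Gt = 1.300×10^14 kg; dividing by ρ_w = 1025 kg m⁻³ gives 1.268×10^11 m³ of water.
Spread over 3.57×10^14 m² of ocean, Δh = 1.268×10^11 / 3.57×10^14 = 3.55×10^-4 m = 0.0355 cm.

≈ 0.0355 cm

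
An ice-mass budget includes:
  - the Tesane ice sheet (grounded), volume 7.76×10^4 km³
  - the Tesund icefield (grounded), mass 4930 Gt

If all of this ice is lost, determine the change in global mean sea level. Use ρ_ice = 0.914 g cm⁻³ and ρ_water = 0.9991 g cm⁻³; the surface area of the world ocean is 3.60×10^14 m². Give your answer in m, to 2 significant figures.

Tesane: 7.76×10^4 km³ × (914/999.1) = 7.099×10^4 km³ of water.
Tesund: 4930 Gt = 4.930×10^15 kg; dividing by ρ_w = 0.9991 g cm⁻³ = 999.1 kg m⁻³ gives 4.934×10^12 m³ of water.
Total added water ≈ 7.592×10^13 m³ over 3.60×10^14 m² → Δh = 0.211 m.

≈ 0.21 m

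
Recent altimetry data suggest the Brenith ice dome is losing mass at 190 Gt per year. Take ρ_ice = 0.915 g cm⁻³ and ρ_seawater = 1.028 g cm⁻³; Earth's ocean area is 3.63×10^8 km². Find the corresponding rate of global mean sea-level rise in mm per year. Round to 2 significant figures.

ρ_w = 1.028 g cm⁻³ = 1028 kg m⁻³. Annual water volume added = 190 Gt / ρ_w = 1.900×10^14 kg / 1028 kg m⁻³ = 1.848×10^11 m³.
Δh per year = 1.848×10^11 / 3.63×10^14 = 5.09×10^-4 m = 0.51 mm.

≈ 0.51 mm/yr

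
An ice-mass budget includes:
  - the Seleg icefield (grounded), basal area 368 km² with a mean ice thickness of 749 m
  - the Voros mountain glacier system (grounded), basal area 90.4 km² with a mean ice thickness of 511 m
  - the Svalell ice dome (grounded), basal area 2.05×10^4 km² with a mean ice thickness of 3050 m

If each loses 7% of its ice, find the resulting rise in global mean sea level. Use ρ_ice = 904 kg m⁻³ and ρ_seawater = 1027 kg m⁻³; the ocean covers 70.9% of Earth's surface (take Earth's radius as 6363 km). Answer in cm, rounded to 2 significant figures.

Seleg: ice volume = 368 km² × 749 m = 275.6 km³; 0.07 × 275.6 × (904/1027) = 16.98 km³ of water.
Voros: ice volume = 90.4 km² × 511 m = 46.19 km³; 0.07 × 46.19 × (904/1027) = 2.846 km³ of water.
Svalell: ice volume = 2.05×10^4 km² × 3050 m = 6.252×10^4 km³; 0.07 × 6.252×10^4 × (904/1027) = 3853 km³ of water.
Total added water ≈ 3.872×10^12 m³ over 3.61×10^14 m² → Δh = 0.0107 m = 1.1 cm.

≈ 1.1 cm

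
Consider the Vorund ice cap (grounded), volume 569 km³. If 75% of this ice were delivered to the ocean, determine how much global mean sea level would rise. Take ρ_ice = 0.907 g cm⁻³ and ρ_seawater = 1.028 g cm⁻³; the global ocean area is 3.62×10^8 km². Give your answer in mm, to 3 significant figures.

≈ 1.04 mm

Vorund: 0.75 × 569 km³ × (907/1028) = 376.5 km³ of water.
Spread over 3.62×10^14 m² of ocean, Δh = 3.765×10^11 / 3.62×10^14 = 1.04×10^-3 m = 1.04 mm.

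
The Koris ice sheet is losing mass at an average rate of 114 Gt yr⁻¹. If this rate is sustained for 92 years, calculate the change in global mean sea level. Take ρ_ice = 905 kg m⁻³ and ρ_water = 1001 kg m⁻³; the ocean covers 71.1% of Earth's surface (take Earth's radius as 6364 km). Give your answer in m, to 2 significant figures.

≈ 0.029 m

Total mass lost = 114 Gt/yr × 92 yr = 1.049×10^4 Gt = 1.049×10^16 kg.
ρ_w = 1001 kg m⁻³, so water volume = 1.049×10^16 / 1001 = 1.048×10^13 m³.
Δh = 1.048×10^13 / 3.62×10^14 = 0.0290 m.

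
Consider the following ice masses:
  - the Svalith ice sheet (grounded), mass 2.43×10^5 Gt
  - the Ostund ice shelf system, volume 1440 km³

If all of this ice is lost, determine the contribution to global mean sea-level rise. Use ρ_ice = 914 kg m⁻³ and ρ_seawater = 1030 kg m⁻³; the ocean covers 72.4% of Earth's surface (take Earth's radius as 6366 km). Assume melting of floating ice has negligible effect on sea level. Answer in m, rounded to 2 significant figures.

Svalith: 2.43×10^5 Gt = 2.430×10^17 kg; dividing by ρ_w = 1030 kg m⁻³ gives 2.359×10^14 m³ of water.
The Ostund ice shelf system is floating and already displaces its own weight of water, so its melt adds essentially nothing to sea level.
Total added water ≈ 2.359×10^14 m³ over 3.69×10^14 m² → Δh = 0.640 m.

≈ 0.64 m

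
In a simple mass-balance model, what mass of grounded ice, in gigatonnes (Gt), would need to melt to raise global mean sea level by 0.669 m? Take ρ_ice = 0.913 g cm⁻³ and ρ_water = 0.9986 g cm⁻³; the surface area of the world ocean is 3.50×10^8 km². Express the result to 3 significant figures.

≈ 2.34×10^5 Gt

Required water volume = Δh × A = 0.669 m × 3.50×10^14 m² = 2.342×10^14 m³.
ρ_w = 0.9986 g cm⁻³ = 998.6 kg m⁻³, so the mass of water = 2.342×10^14 m³ × 998.6 kg m⁻³ = 2.338×10^17 kg = 2.34×10^5 Gt (and the same mass of ice, by conservation).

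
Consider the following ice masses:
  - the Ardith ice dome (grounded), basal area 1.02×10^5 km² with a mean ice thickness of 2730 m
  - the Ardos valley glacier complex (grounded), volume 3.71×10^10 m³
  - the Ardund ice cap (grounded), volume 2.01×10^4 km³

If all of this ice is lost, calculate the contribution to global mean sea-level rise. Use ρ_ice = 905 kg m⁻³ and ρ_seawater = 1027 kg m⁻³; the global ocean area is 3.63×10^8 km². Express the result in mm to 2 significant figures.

Ardith: ice volume = 1.02×10^5 km² × 2730 m = 2.785×10^5 km³; 2.785×10^5 × (905/1027) = 2.454×10^5 km³ of water.
Ardos: 3.71×10^10 m³ × (905/1027) = 3.269×10^10 m³ of water.
Ardund: 2.01×10^4 km³ × (905/1027) = 1.771×10^4 km³ of water.
Total added water ≈ 2.631×10^14 m³ over 3.63×10^14 m² → Δh = 0.725 m = 720 mm.

≈ 720 mm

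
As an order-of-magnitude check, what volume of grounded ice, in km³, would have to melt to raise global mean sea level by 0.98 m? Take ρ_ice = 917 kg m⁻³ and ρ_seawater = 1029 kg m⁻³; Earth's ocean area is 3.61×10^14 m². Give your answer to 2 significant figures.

≈ 4.0×10^5 km³

Required water volume = Δh × A = 0.98 m × 3.61×10^14 m² = 3.538×10^14 m³ = 3.538×10^5 km³.
Ice volume = water volume × ρ_w/ρ_ice = 3.538×10^5 × 1029/917 = 4.0×10^5 km³.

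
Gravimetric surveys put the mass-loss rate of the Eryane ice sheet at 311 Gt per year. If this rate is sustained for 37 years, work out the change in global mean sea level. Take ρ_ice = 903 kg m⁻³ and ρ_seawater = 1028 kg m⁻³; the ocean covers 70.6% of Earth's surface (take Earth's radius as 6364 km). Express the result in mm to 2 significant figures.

≈ 31 mm

Total mass lost = 311 Gt/yr × 37 yr = 1.151×10^4 Gt = 1.151×10^16 kg.
ρ_w = 1028 kg m⁻³, so water volume = 1.151×10^16 / 1028 = 1.119×10^13 m³.
Δh = 1.119×10^13 / 3.59×10^14 = 0.0312 m = 31 mm.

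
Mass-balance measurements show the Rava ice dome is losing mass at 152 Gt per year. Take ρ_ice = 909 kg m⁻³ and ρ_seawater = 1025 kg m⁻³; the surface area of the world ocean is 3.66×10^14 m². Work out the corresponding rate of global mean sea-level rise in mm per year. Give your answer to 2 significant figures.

≈ 0.41 mm/yr

ρ_w = 1025 kg m⁻³. Annual water volume added = 152 Gt / ρ_w = 1.520×10^14 kg / 1025 kg m⁻³ = 1.483×10^11 m³.
Δh per year = 1.483×10^11 / 3.66×10^14 = 4.05×10^-4 m = 0.41 mm.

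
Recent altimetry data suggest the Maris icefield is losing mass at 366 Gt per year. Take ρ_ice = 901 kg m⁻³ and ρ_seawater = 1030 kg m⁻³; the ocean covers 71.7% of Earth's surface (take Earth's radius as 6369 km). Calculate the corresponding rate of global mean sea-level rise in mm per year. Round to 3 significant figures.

ρ_w = 1030 kg m⁻³. Annual water volume added = 366 Gt / ρ_w = 3.660×10^14 kg / 1030 kg m⁻³ = 3.553×10^11 m³.
Δh per year = 3.553×10^11 / 3.65×10^14 = 9.72×10^-4 m = 0.972 mm.

≈ 0.972 mm/yr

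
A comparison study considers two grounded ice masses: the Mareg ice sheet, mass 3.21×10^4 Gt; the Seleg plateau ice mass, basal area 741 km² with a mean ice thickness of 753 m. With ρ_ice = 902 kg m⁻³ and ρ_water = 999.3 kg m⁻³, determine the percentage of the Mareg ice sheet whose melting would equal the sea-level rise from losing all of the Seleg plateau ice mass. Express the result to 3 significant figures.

Equal sea-level rise means equal mass of meltwater, i.e. equal mass of ice lost.
Ice mass of Seleg: 5.033×10^14 kg; ice mass of Mareg: 3.210×10^16 kg.
Fraction required = 5.033×10^14 / 3.210×10^16 = 0.0157 → 1.57 %.

≈ 1.57 %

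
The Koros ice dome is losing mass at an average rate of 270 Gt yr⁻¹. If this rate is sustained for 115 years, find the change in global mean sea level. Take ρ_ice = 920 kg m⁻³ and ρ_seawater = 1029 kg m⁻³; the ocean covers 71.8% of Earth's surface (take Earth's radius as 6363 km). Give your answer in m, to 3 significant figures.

Total mass lost = 270 Gt/yr × 115 yr = 3.105×10^4 Gt = 3.105×10^16 kg.
ρ_w = 1029 kg m⁻³, so water volume = 3.105×10^16 / 1029 = 3.017×10^13 m³.
Δh = 3.017×10^13 / 3.65×10^14 = 0.0826 m.

≈ 0.0826 m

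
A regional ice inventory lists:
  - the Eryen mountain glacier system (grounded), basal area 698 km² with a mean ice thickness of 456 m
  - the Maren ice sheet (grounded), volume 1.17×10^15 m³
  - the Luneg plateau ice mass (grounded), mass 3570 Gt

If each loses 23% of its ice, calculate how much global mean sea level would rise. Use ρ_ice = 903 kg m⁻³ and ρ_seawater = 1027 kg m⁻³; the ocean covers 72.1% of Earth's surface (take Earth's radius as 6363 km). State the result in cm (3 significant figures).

Eryen: ice volume = 698 km² × 456 m = 318.3 km³; 0.23 × 318.3 × (903/1027) = 64.37 km³ of water.
Maren: 0.23 × 1.17×10^15 m³ × (903/1027) = 2.366×10^14 m³ of water.
Luneg: 0.23 × 3570 Gt = 8.211×10^14 kg; dividing by ρ_w = 1027 kg m⁻³ gives 7.995×10^11 m³ of water.
Total added water ≈ 2.375×10^14 m³ over 3.67×10^14 m² → Δh = 0.647 m = 64.7 cm.

≈ 64.7 cm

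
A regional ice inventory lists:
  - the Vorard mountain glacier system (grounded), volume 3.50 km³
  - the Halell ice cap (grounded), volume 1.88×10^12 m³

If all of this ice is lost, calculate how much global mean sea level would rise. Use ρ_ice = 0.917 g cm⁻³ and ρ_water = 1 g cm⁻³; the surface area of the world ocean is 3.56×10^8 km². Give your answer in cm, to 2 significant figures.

≈ 0.49 cm

Vorard: 3.50 km³ × (917/1000) = 3.209 km³ of water.
Halell: 1.88×10^12 m³ × (917/1000) = 1.724×10^12 m³ of water.
Total added water ≈ 1.727×10^12 m³ over 3.56×10^14 m² → Δh = 4.85×10^-3 m = 0.49 cm.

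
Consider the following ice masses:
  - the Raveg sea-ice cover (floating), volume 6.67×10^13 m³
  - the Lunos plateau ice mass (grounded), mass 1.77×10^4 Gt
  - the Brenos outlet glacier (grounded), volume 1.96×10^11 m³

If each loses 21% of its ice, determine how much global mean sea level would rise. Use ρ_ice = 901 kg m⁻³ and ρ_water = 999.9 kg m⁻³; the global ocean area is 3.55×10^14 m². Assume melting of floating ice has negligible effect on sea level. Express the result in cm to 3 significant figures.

≈ 1.06 cm

The Raveg sea-ice cover is floating and already displaces its own weight of water, so its melt adds essentially nothing to sea level.
Lunos: 0.21 × 1.77×10^4 Gt = 3.717×10^15 kg; dividing by ρ_w = 999.9 kg m⁻³ gives 3.717×10^12 m³ of water.
Brenos: 0.21 × 1.96×10^11 m³ × (901/999.9) = 3.709×10^10 m³ of water.
Total added water ≈ 3.754×10^12 m³ over 3.55×10^14 m² → Δh = 0.0106 m = 1.06 cm.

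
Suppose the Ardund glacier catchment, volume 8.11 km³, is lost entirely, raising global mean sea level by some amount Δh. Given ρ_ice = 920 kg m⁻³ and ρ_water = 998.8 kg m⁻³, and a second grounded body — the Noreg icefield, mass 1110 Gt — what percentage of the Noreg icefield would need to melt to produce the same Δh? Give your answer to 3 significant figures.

≈ 0.672 %

Equal sea-level rise means equal mass of meltwater, i.e. equal mass of ice lost.
Ice mass of Ardund: 7.461×10^12 kg; ice mass of Noreg: 1.110×10^15 kg.
Fraction required = 7.461×10^12 / 1.110×10^15 = 6.72×10^-3 → 0.672 %.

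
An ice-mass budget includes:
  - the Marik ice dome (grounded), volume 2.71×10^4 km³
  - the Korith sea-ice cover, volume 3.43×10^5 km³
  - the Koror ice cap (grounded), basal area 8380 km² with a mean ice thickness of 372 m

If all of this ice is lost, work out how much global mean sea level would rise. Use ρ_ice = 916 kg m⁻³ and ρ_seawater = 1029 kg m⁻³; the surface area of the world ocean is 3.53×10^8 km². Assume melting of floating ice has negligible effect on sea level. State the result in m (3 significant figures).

Marik: 2.71×10^4 km³ × (916/1029) = 2.412×10^4 km³ of water.
The Korith sea-ice cover is floating and already displaces its own weight of water, so its melt adds essentially nothing to sea level.
Koror: ice volume = 8380 km² × 372 m = 3117 km³; 3117 × (916/1029) = 2775 km³ of water.
Total added water ≈ 2.690×10^13 m³ over 3.53×10^14 m² → Δh = 0.0762 m.

≈ 0.0762 m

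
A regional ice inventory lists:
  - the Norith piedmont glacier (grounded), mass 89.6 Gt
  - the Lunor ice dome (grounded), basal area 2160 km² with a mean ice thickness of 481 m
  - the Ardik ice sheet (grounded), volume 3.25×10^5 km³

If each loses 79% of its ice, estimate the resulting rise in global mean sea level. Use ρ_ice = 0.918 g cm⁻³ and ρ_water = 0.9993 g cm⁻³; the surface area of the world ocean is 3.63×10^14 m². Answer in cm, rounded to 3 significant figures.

Norith: 0.79 × 89.6 Gt = 7.078×10^13 kg; dividing by ρ_w = 0.9993 g cm⁻³ = 999.3 kg m⁻³ gives 7.083×10^10 m³ of water.
Lunor: ice volume = 2160 km² × 481 m = 1039 km³; 0.79 × 1039 × (918/999.3) = 754.0 km³ of water.
Ardik: 0.79 × 3.25×10^5 km³ × (918/999.3) = 2.359×10^5 km³ of water.
Total added water ≈ 2.367×10^14 m³ over 3.63×10^14 m² → Δh = 0.652 m = 65.2 cm.

≈ 65.2 cm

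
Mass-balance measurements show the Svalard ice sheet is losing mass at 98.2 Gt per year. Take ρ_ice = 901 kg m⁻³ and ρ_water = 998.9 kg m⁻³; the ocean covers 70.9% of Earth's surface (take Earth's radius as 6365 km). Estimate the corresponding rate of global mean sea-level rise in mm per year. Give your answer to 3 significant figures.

≈ 0.272 mm/yr

ρ_w = 998.9 kg m⁻³. Annual water volume added = 98.2 Gt / ρ_w = 9.820×10^13 kg / 998.9 kg m⁻³ = 9.831×10^10 m³.
Δh per year = 9.831×10^10 / 3.61×10^14 = 2.72×10^-4 m = 0.272 mm.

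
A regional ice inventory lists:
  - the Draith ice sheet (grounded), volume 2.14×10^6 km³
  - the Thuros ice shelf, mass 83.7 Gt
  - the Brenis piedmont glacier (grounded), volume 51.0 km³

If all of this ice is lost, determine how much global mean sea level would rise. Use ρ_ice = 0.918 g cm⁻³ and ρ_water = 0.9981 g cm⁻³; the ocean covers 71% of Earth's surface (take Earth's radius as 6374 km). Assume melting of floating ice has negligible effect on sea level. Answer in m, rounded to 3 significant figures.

Draith: 2.14×10^6 km³ × (918/998.1) = 1.968×10^6 km³ of water.
The Thuros ice shelf is floating and already displaces its own weight of water, so its melt adds essentially nothing to sea level.
Brenis: 51.0 km³ × (918/998.1) = 46.91 km³ of water.
Total added water ≈ 1.968×10^15 m³ over 3.62×10^14 m² → Δh = 5.43 m.

≈ 5.43 m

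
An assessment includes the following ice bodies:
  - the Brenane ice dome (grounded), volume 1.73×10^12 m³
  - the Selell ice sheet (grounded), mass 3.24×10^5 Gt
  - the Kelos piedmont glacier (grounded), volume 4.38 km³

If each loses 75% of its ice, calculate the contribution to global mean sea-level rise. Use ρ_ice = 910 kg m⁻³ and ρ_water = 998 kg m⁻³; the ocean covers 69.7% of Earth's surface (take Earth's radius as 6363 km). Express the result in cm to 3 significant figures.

Brenane: 0.75 × 1.73×10^12 m³ × (910/998) = 1.183×10^12 m³ of water.
Selell: 0.75 × 3.24×10^5 Gt = 2.430×10^17 kg; dividing by ρ_w = 998 kg m⁻³ gives 2.435×10^14 m³ of water.
Kelos: 0.75 × 4.38 km³ × (910/998) = 2.995 km³ of water.
Total added water ≈ 2.447×10^14 m³ over 3.55×10^14 m² → Δh = 0.690 m = 69.0 cm.

≈ 69.0 cm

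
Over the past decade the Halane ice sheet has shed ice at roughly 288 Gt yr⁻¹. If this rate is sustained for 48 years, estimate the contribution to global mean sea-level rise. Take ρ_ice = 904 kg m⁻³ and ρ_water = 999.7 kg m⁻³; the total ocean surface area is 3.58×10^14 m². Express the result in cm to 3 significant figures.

≈ 3.86 cm

Total mass lost = 288 Gt/yr × 48 yr = 1.382×10^4 Gt = 1.382×10^16 kg.
ρ_w = 999.7 kg m⁻³, so water volume = 1.382×10^16 / 999.7 = 1.383×10^13 m³.
Δh = 1.383×10^13 / 3.58×10^14 = 0.0386 m = 3.86 cm.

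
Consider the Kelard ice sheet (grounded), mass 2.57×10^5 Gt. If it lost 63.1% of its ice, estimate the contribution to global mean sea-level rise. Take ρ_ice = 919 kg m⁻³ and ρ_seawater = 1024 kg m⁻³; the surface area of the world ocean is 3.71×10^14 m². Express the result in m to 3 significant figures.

Kelard: 0.631 × 2.57×10^5 Gt = 1.622×10^17 kg; dividing by ρ_w = 1024 kg m⁻³ gives 1.584×10^14 m³ of water.
Spread over 3.71×10^14 m² of ocean, Δh = 1.584×10^14 / 3.71×10^14 = 0.427 m.

≈ 0.427 m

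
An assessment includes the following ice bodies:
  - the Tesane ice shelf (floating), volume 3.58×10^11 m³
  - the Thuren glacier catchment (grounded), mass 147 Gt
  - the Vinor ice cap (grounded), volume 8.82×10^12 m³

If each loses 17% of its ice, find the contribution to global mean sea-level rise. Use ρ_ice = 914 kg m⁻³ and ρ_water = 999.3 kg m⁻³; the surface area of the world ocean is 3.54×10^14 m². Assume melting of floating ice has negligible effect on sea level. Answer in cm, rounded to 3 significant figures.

The Tesane ice shelf is floating and already displaces its own weight of water, so its melt adds essentially nothing to sea level.
Thuren: 0.17 × 147 Gt = 2.499×10^13 kg; dividing by ρ_w = 999.3 kg m⁻³ gives 2.501×10^10 m³ of water.
Vinor: 0.17 × 8.82×10^12 m³ × (914/999.3) = 1.371×10^12 m³ of water.
Total added water ≈ 1.396×10^12 m³ over 3.54×10^14 m² → Δh = 3.94×10^-3 m = 0.394 cm.

≈ 0.394 cm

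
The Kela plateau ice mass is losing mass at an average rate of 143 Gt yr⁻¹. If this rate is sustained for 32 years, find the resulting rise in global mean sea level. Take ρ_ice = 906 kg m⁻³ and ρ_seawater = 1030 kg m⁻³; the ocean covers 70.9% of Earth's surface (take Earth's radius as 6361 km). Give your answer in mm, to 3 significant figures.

≈ 12.3 mm

Total mass lost = 143 Gt/yr × 32 yr = 4576 Gt = 4.576×10^15 kg.
ρ_w = 1030 kg m⁻³, so water volume = 4.576×10^15 / 1030 = 4.443×10^12 m³.
Δh = 4.443×10^12 / 3.61×10^14 = 0.0123 m = 12.3 mm.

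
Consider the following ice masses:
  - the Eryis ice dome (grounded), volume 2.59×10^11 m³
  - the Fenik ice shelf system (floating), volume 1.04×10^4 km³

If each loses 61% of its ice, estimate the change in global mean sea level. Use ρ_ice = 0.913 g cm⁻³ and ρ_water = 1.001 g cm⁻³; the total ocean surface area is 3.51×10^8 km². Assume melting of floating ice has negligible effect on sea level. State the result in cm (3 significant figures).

≈ 0.0411 cm

Eryis: 0.61 × 2.59×10^11 m³ × (913/1001) = 1.441×10^11 m³ of water.
The Fenik ice shelf system is floating and already displaces its own weight of water, so its melt adds essentially nothing to sea level.
Total added water ≈ 1.441×10^11 m³ over 3.51×10^14 m² → Δh = 4.11×10^-4 m = 0.0411 cm.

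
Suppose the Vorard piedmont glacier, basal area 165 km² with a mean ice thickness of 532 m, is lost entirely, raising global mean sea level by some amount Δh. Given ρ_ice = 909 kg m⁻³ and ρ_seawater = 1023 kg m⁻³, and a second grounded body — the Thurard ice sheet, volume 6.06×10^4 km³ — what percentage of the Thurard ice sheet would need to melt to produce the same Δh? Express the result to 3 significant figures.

Equal sea-level rise means equal mass of meltwater, i.e. equal mass of ice lost.
Ice mass of Vorard: 7.979×10^13 kg; ice mass of Thurard: 5.509×10^16 kg.
Fraction required = 7.979×10^13 / 5.509×10^16 = 1.45×10^-3 → 0.145 %.

≈ 0.145 %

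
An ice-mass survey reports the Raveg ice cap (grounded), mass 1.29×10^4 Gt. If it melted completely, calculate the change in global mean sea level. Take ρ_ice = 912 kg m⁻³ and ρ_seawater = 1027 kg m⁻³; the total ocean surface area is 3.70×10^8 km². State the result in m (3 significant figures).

≈ 0.0339 m

Raveg: 1.29×10^4 Gt = 1.290×10^16 kg; dividing by ρ_w = 1027 kg m⁻³ gives 1.256×10^13 m³ of water.
Spread over 3.70×10^14 m² of ocean, Δh = 1.256×10^13 / 3.70×10^14 = 0.0339 m.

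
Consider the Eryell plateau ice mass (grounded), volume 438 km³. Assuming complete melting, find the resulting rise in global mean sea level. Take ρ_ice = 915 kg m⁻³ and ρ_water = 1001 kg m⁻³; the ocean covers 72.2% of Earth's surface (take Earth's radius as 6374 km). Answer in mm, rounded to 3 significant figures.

Eryell: 438 km³ × (915/1001) = 400.4 km³ of water.
Spread over 3.69×10^14 m² of ocean, Δh = 4.004×10^11 / 3.69×10^14 = 1.09×10^-3 m = 1.09 mm.

≈ 1.09 mm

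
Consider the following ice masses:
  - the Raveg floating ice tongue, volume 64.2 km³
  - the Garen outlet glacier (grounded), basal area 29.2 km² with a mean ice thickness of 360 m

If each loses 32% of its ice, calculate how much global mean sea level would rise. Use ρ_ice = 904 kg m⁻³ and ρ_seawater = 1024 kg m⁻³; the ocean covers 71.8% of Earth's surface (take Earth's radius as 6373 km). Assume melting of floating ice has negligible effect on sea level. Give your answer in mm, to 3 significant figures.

≈ 8.10×10^-3 mm

The Raveg floating ice tongue is floating and already displaces its own weight of water, so its melt adds essentially nothing to sea level.
Garen: ice volume = 29.2 km² × 360 m = 10.51 km³; 0.32 × 10.51 × (904/1024) = 2.970 km³ of water.
Total added water ≈ 2.970×10^9 m³ over 3.66×10^14 m² → Δh = 8.10×10^-6 m = 8.10×10^-3 mm.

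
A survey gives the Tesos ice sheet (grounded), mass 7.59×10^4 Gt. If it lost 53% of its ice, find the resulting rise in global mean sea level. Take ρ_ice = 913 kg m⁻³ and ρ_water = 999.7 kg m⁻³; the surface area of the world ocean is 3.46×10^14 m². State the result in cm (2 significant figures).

Tesos: 0.53 × 7.59×10^4 Gt = 4.023×10^16 kg; dividing by ρ_w = 999.7 kg m⁻³ gives 4.024×10^13 m³ of water.
Spread over 3.46×10^14 m² of ocean, Δh = 4.024×10^13 / 3.46×10^14 = 0.116 m = 12 cm.

≈ 12 cm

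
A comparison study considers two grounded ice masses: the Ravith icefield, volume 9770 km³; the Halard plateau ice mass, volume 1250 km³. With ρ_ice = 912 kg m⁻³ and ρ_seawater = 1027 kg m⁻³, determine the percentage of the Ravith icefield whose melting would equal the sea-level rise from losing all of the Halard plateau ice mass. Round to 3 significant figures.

≈ 12.8 %

Equal sea-level rise means equal mass of meltwater, i.e. equal mass of ice lost.
Ice mass of Halard: 1.140×10^15 kg; ice mass of Ravith: 8.910×10^15 kg.
Fraction required = 1.140×10^15 / 8.910×10^15 = 0.128 → 12.8 %.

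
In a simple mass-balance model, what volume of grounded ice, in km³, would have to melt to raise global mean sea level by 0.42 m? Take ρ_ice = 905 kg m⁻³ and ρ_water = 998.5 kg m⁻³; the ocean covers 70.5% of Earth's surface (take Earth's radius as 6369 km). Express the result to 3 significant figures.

≈ 1.67×10^5 km³

Required water volume = Δh × A = 0.42 m × 3.59×10^14 m² = 1.509×10^14 m³ = 1.509×10^5 km³.
Ice volume = water volume × ρ_w/ρ_ice = 1.509×10^5 × 998.5/905 = 1.67×10^5 km³.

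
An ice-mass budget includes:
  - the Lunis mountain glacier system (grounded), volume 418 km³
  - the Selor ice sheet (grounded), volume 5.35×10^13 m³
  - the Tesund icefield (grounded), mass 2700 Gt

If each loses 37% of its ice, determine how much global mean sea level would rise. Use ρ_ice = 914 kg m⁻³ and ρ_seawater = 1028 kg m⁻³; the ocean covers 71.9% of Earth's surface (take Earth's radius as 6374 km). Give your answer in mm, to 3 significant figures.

≈ 51.0 mm

Lunis: 0.37 × 418 km³ × (914/1028) = 137.5 km³ of water.
Selor: 0.37 × 5.35×10^13 m³ × (914/1028) = 1.760×10^13 m³ of water.
Tesund: 0.37 × 2700 Gt = 9.990×10^14 kg; dividing by ρ_w = 1028 kg m⁻³ gives 9.718×10^11 m³ of water.
Total added water ≈ 1.871×10^13 m³ over 3.67×10^14 m² → Δh = 0.0510 m = 51.0 mm.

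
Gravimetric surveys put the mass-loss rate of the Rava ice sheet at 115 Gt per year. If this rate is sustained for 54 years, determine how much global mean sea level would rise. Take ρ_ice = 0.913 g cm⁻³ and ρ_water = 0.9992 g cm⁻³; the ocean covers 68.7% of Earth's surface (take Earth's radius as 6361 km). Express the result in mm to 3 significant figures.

≈ 17.8 mm

Total mass lost = 115 Gt/yr × 54 yr = 6210 Gt = 6.210×10^15 kg.
ρ_w = 0.9992 g cm⁻³ = 999.2 kg m⁻³, so water volume = 6.210×10^15 / 999.2 = 6.215×10^12 m³.
Δh = 6.215×10^12 / 3.49×10^14 = 0.0178 m = 17.8 mm.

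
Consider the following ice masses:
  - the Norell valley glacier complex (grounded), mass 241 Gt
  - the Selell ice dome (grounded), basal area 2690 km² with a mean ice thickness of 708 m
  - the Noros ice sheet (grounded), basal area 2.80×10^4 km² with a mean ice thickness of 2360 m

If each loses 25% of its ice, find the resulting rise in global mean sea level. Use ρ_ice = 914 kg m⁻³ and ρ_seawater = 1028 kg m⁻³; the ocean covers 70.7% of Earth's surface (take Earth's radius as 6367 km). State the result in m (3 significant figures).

Norell: 0.25 × 241 Gt = 6.025×10^13 kg; dividing by ρ_w = 1028 kg m⁻³ gives 5.861×10^10 m³ of water.
Selell: ice volume = 2690 km² × 708 m = 1905 km³; 0.25 × 1905 × (914/1028) = 423.3 km³ of water.
Noros: ice volume = 2.80×10^4 km² × 2360 m = 6.608×10^4 km³; 0.25 × 6.608×10^4 × (914/1028) = 1.469×10^4 km³ of water.
Total added water ≈ 1.517×10^13 m³ over 3.60×10^14 m² → Δh = 0.0421 m.

≈ 0.0421 m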